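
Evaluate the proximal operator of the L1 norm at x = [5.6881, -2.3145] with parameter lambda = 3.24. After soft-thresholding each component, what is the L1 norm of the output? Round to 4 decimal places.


Soft-thresholding with lambda = 3.24:
prox(5.6881) = sign(5.6881)*max(|5.6881| - 3.24, 0) = 2.4481
prox(-2.3145) = sign(-2.3145)*max(|-2.3145| - 3.24, 0) = 0.0
prox(x) = [2.4481, 0.0]
||prox(x)||_1 = 2.4481 + 0.0 = 2.4481


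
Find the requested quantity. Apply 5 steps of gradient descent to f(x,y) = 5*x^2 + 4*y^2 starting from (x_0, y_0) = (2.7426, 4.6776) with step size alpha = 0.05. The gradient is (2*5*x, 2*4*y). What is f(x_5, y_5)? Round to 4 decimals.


Gradient descent on f(x,y) = 5*x^2 + 4*y^2.
Starting point: (2.7426, 4.6776), alpha = 0.05
Step 1: grad_x = 2*5*2.7426 = 27.426, grad_y = 2*4*4.6776 = 37.4208
  x_1 = 2.7426 - 0.05*27.426 = 1.3713
  y_1 = 4.6776 - 0.05*37.4208 = 2.8066
Step 2: grad_x = 2*5*1.3713 = 13.713, grad_y = 2*4*2.8066 = 22.4525
  x_2 = 1.3713 - 0.05*13.713 = 0.6857
  y_2 = 2.8066 - 0.05*22.4525 = 1.6839
Step 3: grad_x = 2*5*0.6857 = 6.8565, grad_y = 2*4*1.6839 = 13.4715
  x_3 = 0.6857 - 0.05*6.8565 = 0.3428
  y_3 = 1.6839 - 0.05*13.4715 = 1.0104
Step 4: grad_x = 2*5*0.3428 = 3.4283, grad_y = 2*4*1.0104 = 8.0829
  x_4 = 0.3428 - 0.05*3.4283 = 0.1714
  y_4 = 1.0104 - 0.05*8.0829 = 0.6062
Step 5: grad_x = 2*5*0.1714 = 1.7141, grad_y = 2*4*0.6062 = 4.8497
  x_5 = 0.1714 - 0.05*1.7141 = 0.0857
  y_5 = 0.6062 - 0.05*4.8497 = 0.3637
f(0.0857, 0.3637) = 5*0.0857^2 + 4*0.3637^2 = 0.5659


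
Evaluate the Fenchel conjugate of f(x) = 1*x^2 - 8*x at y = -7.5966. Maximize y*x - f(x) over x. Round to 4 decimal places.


f*(y) = sup_x {y*x - a*x^2 - b*x} = sup_x {(y-b)*x - a*x^2}
FOC: (y - b) - 2a*x = 0 => x* = (y - b)/(2a)
x* = (-7.5966 + 8)/(2*1) = 0.2017
f*(-7.5966) = (y-b)^2/(4a) = (-7.5966 + 8)^2/(4*1)
= 0.1627/4 = 0.0407


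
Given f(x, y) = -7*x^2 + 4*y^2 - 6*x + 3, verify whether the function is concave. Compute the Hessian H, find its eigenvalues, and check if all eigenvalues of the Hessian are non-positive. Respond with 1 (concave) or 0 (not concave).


The Hessian of f(x,y) = -7*x^2 + 4*y^2 - 6*x + 3 is:
H = [[-14, 0], [0, 8]]
Trace = -14 + 8 = -6
Determinant = -14*8 - (0)^2 = -112
Discriminant = (-6)^2 - 4*-112 = 484.0
Eigenvalues: lambda_1 = -14.0, lambda_2 = 8.0
The function is not concave.

0


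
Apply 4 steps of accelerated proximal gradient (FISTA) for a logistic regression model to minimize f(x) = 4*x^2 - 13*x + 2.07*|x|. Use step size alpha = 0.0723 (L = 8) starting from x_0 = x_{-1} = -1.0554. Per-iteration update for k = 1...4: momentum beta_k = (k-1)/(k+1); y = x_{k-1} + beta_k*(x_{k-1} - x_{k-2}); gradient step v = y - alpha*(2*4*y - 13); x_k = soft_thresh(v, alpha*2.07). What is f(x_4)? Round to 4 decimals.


FISTA on f(x) = 4*x^2 - 13*x + 2.07*|x|
L = 8, alpha = 0.0723
Iteration 1: beta = 0.0, y = -1.0554 + 0.0*(-1.0554 + 1.0554) = -1.0554
  grad(y) = -21.4432, v = y - alpha*grad = 0.4949
  prox(v) = soft_thresh(0.4949, 0.1497) = 0.3453
Iteration 2: beta = 0.3333, y = 0.3453 + 0.3333*(0.3453 + 1.0554) = 0.8122
  grad(y) = -6.5026, v = y - alpha*grad = 1.2823
  prox(v) = soft_thresh(1.2823, 0.1497) = 1.1327
Iteration 3: beta = 0.5, y = 1.1327 + 0.5*(1.1327 - 0.3453) = 1.5263
  grad(y) = -0.7893, v = y - alpha*grad = 1.5834
  prox(v) = soft_thresh(1.5834, 0.1497) = 1.4337
Iteration 4: beta = 0.6, y = 1.4337 + 0.6*(1.4337 - 1.1327) = 1.6144
  grad(y) = -0.0848, v = y - alpha*grad = 1.6205
  prox(v) = soft_thresh(1.6205, 0.1497) = 1.4709
f(x_4) = 4*1.4709^2 - 13*1.4709 + 2.07*|1.4709| = -7.4228


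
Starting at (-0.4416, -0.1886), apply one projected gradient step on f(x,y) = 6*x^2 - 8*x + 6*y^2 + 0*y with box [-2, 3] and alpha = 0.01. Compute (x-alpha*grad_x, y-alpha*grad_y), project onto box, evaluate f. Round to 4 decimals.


Step 1: Compute gradient at (-0.4416, -0.1886).
grad_x = 2*6*-0.4416 - 8 = -13.2992
grad_y = 2*6*-0.1886 + 0 = -2.2632
Step 2: Gradient step.
x_raw = -0.4416 - 0.01*-13.2992 = -0.3086
y_raw = -0.1886 - 0.01*-2.2632 = -0.166
Step 3: Project onto [-2, 3].
x_proj = clip(-0.3086) = -0.3086
y_proj = clip(-0.166) = -0.166
Step 4: Evaluate f.
f(-0.3086, -0.166) = 3.2056


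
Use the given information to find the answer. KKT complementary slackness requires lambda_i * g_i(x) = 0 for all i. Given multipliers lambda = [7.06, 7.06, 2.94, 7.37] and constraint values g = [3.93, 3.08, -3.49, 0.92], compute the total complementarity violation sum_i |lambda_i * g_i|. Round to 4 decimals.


KKT complementary slackness check:
lambda_1 * g_1 = 7.06 * 3.93 = 27.7458
lambda_2 * g_2 = 7.06 * 3.08 = 21.7448
lambda_3 * g_3 = 2.94 * -3.49 = -10.2606
lambda_4 * g_4 = 7.37 * 0.92 = 6.7804
Total violation = 27.7458 + 21.7448 + 10.2606 + 6.7804 = 66.5316


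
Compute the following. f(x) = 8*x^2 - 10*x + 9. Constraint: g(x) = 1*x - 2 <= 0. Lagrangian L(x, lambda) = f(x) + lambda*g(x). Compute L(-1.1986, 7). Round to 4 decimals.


Step 1: Evaluate f(x).
f(-1.1986) = 8*(-1.1986)^2 - 10*(-1.1986) + 9 = 32.4791
Step 2: Evaluate g(x).
g(-1.1986) = 1*-1.1986 - 2 = -3.1986
Step 3: Compute Lagrangian.
L = 32.4791 + 7*-3.1986 = 10.0889


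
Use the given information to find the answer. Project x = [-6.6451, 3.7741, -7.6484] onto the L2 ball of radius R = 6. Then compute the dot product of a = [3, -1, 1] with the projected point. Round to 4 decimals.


Step 1: Compute ||x|| (intermediates to 6 decimals).
||x|| = sqrt((-6.6451)^2 + 3.7741^2 + (-7.6484)^2) = 10.811994
Step 2: Project.
Since ||x|| > R, scale = R/||x|| = 6/10.811994 = 0.554939, proj(x) = scale * x
proj(x) = [-3.687625, 2.094395, -4.244395]
Step 3: Dot product.
a^T * proj(x) = 3*(-3.687625) - 1*2.094395 + 1*(-4.244395) = -17.4017


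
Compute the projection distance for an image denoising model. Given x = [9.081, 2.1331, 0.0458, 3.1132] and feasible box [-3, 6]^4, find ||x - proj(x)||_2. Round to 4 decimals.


Project each component onto [-3, 6].
clip(9.081) = 6.0, clip(2.1331) = 2.1331, clip(0.0458) = 0.0458, clip(3.1132) = 3.1132
Projection = [6.0, 2.1331, 0.0458, 3.1132]
Squared diffs: [9.4926, 0.0, 0.0, 0.0]
Distance = sqrt(9.4926) = 3.081


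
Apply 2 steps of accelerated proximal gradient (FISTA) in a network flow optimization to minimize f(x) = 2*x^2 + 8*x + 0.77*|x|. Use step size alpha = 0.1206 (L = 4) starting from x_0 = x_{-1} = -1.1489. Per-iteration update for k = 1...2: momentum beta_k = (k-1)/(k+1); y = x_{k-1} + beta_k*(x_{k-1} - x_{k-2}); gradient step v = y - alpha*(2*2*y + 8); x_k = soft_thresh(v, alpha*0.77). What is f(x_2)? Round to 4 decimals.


FISTA on f(x) = 2*x^2 + 8*x + 0.77*|x|
L = 4, alpha = 0.1206
Iteration 1: beta = 0.0, y = -1.1489 + 0.0*(-1.1489 + 1.1489) = -1.1489
  grad(y) = 3.4044, v = y - alpha*grad = -1.5595
  prox(v) = soft_thresh(-1.5595, 0.0929) = -1.4666
Iteration 2: beta = 0.3333, y = -1.4666 + 0.3333*(-1.4666 + 1.1489) = -1.5725
  grad(y) = 1.71, v = y - alpha*grad = -1.7787
  prox(v) = soft_thresh(-1.7787, 0.0929) = -1.6859
f(x_2) = 2*(-1.6859)^2 + 8*(-1.6859) + 0.77*|-1.6859| = -6.5045


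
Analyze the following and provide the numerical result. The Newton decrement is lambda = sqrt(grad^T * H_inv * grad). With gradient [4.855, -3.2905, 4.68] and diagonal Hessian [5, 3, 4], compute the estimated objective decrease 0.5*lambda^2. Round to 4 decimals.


Step 1: H is diagonal, so H^(-1) * g = [0.971, -1.0968, 1.17].
Step 2: g^T H^(-1) g = sum_i g_i^2 / H_ii
  = (4.855)^2/5 + (-3.2905)^2/3 + (4.68)^2/4
  = 4.7142 + 3.6091 + 5.4756 = 13.7989
Step 3: Objective decrease = 0.5 * g^T H^(-1) g = 6.8995


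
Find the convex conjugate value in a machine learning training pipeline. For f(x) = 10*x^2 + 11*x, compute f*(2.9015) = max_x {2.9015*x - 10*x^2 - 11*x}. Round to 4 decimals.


f*(y) = sup_x {y*x - a*x^2 - b*x} = sup_x {(y-b)*x - a*x^2}
FOC: (y - b) - 2a*x = 0 => x* = (y - b)/(2a)
x* = (2.9015 - 11)/(2*10) = -0.4049
f*(2.9015) = (y-b)^2/(4a) = (2.9015 - 11)^2/(4*10)
= 65.5857/40 = 1.6396


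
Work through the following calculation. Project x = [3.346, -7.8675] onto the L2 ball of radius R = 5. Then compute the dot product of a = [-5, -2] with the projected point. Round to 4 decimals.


Step 1: Compute ||x|| (intermediates to 6 decimals).
||x|| = sqrt(3.346^2 + (-7.8675)^2) = 8.54946
Step 2: Project.
Since ||x|| > R, scale = R/||x|| = 5/8.54946 = 0.584832, proj(x) = scale * x
proj(x) = [1.956848, -4.601166]
Step 3: Dot product.
a^T * proj(x) = -5*1.956848 - 2*(-4.601166) = -0.5819


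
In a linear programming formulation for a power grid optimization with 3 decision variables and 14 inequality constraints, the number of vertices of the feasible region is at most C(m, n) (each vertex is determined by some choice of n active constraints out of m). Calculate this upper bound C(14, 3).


Each vertex corresponds to some choice of n active constraints out of m, so the number of vertices is at most C(m, n) = m! / (n!(m-n)!).
m = 14, n = 3
Numerator: 14 * 13 * 12
Denominator: 3! = 6
C(14, 3) = 364


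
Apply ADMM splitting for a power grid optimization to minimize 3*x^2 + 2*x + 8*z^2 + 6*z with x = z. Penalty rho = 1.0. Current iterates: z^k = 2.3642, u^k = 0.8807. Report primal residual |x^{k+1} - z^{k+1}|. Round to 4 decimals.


ADMM iteration with rho = 1.0, z^k = 2.3642, u^k = 0.8807
Step 1: x-update.
Minimize 3*x^2 + 2*x + (1.0/2)*(x - 2.3642 + 0.8807)^2
FOC: (2*3 + 1.0)*x = -2 + 1.0*(2.3642 - 0.8807)
x^{k+1} = -0.0738
Step 2: z-update.
Minimize 8*z^2 + 6*z + (1.0/2)*(-0.0738 - z + 0.8807)^2
FOC: (2*8 + 1.0)*z = -6 + 1.0*(-0.0738 + 0.8807)
z^{k+1} = -0.3055
Step 3: u-update.
u^{k+1} = 0.8807 - 0.0738 + 0.3055 = 1.1124
Step 4: Primal residual = |-0.0738 + 0.3055| = 0.2317


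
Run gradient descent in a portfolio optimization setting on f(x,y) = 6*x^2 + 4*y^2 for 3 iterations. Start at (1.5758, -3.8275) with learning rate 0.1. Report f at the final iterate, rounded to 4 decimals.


Gradient descent on f(x,y) = 6*x^2 + 4*y^2.
Starting point: (1.5758, -3.8275), alpha = 0.1
Step 1: grad_x = 2*6*1.5758 = 18.9096, grad_y = 2*4*-3.8275 = -30.62
  x_1 = 1.5758 - 0.1*18.9096 = -0.3152
  y_1 = -3.8275 - 0.1*-30.62 = -0.7655
Step 2: grad_x = 2*6*-0.3152 = -3.7819, grad_y = 2*4*-0.7655 = -6.124
  x_2 = -0.3152 - 0.1*-3.7819 = 0.063
  y_2 = -0.7655 - 0.1*-6.124 = -0.1531
Step 3: grad_x = 2*6*0.063 = 0.7564, grad_y = 2*4*-0.1531 = -1.2248
  x_3 = 0.063 - 0.1*0.7564 = -0.0126
  y_3 = -0.1531 - 0.1*-1.2248 = -0.0306
f(-0.0126, -0.0306) = 6*(-0.0126)^2 + 4*(-0.0306)^2 = 0.0047


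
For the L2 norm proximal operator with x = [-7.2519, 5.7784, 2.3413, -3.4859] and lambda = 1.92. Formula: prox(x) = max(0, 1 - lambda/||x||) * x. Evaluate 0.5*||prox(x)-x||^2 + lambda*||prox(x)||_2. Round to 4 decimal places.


Step 1: Compute ||x||.
||x|| = 10.1791
Step 2: Compute scaling factor.
scale = max(0, 1 - 1.92/10.1791) = 0.8114
Step 3: prox(x) = [-5.884, 4.6885, 1.8997, -2.8284]
||prox(x)|| = 8.2591
Step 4: Proximal objective.
0.5*||prox-x||^2 = 1.8432
lambda*||prox|| = 15.8575
Total = 17.7006


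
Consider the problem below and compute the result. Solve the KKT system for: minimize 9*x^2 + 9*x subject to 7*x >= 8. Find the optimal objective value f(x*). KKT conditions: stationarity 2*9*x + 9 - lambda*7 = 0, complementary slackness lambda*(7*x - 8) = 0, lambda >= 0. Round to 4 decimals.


Step 1: Try lambda = 0 (constraint inactive).
x_unc = -9/(2*9) = -0.5
Check: 7*-0.5 = -3.5 < 8 -- violated!
Step 2: Constraint must be active: 7*x = 8
x* = 8/7 = 1.1429 (rounded; the exact value 8/7 is used below)
lambda = (2*9*(8/7) + 9)/7 = 4.2245
Step 3: Compute optimal value.
f(x*) = 9*(8/7)^2 + 9*(8/7) = 22.0408


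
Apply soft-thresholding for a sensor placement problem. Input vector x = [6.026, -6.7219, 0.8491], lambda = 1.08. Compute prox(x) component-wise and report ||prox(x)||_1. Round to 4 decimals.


Soft-thresholding with lambda = 1.08:
prox(6.026) = sign(6.026)*max(|6.026| - 1.08, 0) = 4.946
prox(-6.7219) = sign(-6.7219)*max(|-6.7219| - 1.08, 0) = -5.6419
prox(0.8491) = sign(0.8491)*max(|0.8491| - 1.08, 0) = 0.0
prox(x) = [4.946, -5.6419, 0.0]
||prox(x)||_1 = 4.946 + 5.6419 + 0.0 = 10.5879


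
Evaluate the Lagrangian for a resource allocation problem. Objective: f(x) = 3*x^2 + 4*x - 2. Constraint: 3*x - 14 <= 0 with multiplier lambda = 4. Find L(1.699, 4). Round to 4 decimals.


Step 1: Evaluate f(x).
f(1.699) = 3*1.699^2 + 4*1.699 - 2 = 13.4558
Step 2: Evaluate g(x).
g(1.699) = 3*1.699 - 14 = -8.903
Step 3: Compute Lagrangian.
L = 13.4558 + 4*-8.903 = -22.1562


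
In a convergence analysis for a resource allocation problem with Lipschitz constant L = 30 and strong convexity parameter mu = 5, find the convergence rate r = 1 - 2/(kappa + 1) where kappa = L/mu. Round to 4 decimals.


Step 1: Compute the condition number.
kappa = L/mu = 30/5 = 6.0
Step 2: Compute the convergence rate.
r = 1 - 2/(kappa + 1) = 1 - 2*mu/(L + mu) = (L - mu)/(L + mu) = 25/35 = 0.7143


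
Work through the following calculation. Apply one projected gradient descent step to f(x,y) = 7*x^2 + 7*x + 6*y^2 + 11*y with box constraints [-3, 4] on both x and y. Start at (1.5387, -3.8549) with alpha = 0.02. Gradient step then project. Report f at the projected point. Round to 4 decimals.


Step 1: Compute gradient at (1.5387, -3.8549).
grad_x = 2*7*1.5387 + 7 = 28.5418
grad_y = 2*6*-3.8549 + 11 = -35.2588
Step 2: Gradient step.
x_raw = 1.5387 - 0.02*28.5418 = 0.9679
y_raw = -3.8549 - 0.02*-35.2588 = -3.1497
Step 3: Project onto [-3, 4].
x_proj = clip(0.9679) = 0.9679
y_proj = clip(-3.1497) = -3.0
Step 4: Evaluate f.
f(0.9679, -3.0) = 34.3324


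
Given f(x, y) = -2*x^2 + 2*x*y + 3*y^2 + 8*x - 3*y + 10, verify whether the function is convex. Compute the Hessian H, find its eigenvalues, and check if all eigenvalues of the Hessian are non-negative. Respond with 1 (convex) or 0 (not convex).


The Hessian of f(x,y) = -2*x^2 + 2*x*y + 3*y^2 + 8*x - 3*y + 10 is:
H = [[-4, 2], [2, 6]]
Trace = -4 + 6 = 2
Determinant = -4*6 - (2)^2 = -28
Discriminant = (2)^2 - 4*-28 = 116.0
Eigenvalues: lambda_1 = -4.3852, lambda_2 = 6.3852
The function is not convex.

0


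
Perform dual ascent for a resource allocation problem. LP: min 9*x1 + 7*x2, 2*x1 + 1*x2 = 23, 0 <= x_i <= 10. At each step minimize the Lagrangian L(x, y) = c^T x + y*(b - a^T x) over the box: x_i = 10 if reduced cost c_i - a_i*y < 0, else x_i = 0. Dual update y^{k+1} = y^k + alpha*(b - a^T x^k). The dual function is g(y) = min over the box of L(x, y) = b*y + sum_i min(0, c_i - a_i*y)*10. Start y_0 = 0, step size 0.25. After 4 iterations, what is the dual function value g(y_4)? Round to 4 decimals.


Dual ascent for LP: min 9*x1 + 7*x2, 2*x1 + 1*x2 = 23, 0 <= x_i <= 10
Step 1: y^k = 0.0, reduced costs: (9.0, 7.0)
  x^k = (0.0, 0.0), subgradient = b - a^T x = 23.0
  y^{k+1} = 0.0 + 0.25*23.0 = 5.75
Step 2: y^k = 5.75, reduced costs: (-2.5, 1.25)
  x^k = (10.0, 0.0), subgradient = b - a^T x = 3.0
  y^{k+1} = 5.75 + 0.25*3.0 = 6.5
Step 3: y^k = 6.5, reduced costs: (-4.0, 0.5)
  x^k = (10.0, 0.0), subgradient = b - a^T x = 3.0
  y^{k+1} = 6.5 + 0.25*3.0 = 7.25
Step 4: y^k = 7.25, reduced costs: (-5.5, -0.25)
  x^k = (10.0, 10.0), subgradient = b - a^T x = -7.0
  y^{k+1} = 7.25 + 0.25*-7.0 = 5.5
Dual objective at y_4 = 5.5: reduced costs (-2.0, 1.5), box minimizer x = (10.0, 0.0)
g(y_4) = b*y + (c1 - a1*y)*x1 + (c2 - a2*y)*x2 = 23*5.5 + (-2.0)*10.0 + 1.5*0.0 = 126.5 - 20.0 + 0.0 = 106.5


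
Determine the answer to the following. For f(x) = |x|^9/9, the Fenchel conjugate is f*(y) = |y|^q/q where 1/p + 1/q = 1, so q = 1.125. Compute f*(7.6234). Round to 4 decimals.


The conjugate exponent q satisfies 1/p + 1/q = 1.
p = 9, so q = 9/(9 - 1) = 1.125
|y|^q = 7.6234^1.125 = 9.8269
f*(7.6234) = 9.8269 / 1.125 = 8.735


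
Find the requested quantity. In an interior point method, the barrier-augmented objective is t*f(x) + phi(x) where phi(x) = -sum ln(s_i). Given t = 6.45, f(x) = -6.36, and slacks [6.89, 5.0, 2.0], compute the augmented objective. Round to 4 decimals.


Step 1: Compute log-barrier.
ln values: [1.9301, 1.6094, 0.6931]
phi = -(1.9301 + 1.6094 + 0.6931) = -4.2327
Step 2: Compute augmented objective.
t*f(x) = 6.45*-6.36 = -41.022
Total = -41.022 - 4.2327 = -45.2547


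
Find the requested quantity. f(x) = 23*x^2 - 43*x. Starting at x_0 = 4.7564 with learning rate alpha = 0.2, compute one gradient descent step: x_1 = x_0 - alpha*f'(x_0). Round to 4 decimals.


We compute the gradient at x_0 and apply the update.
f'(x) = 46*x - 43
f'(4.7564) = 46*4.7564 - 43 = 175.7944
x_1 = 4.7564 - 0.2*175.7944 = -30.4025


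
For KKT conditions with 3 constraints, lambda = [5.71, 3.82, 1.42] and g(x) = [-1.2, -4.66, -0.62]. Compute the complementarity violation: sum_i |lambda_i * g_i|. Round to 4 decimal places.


KKT complementary slackness check:
lambda_1 * g_1 = 5.71 * -1.2 = -6.852
lambda_2 * g_2 = 3.82 * -4.66 = -17.8012
lambda_3 * g_3 = 1.42 * -0.62 = -0.8804
Total violation = 6.852 + 17.8012 + 0.8804 = 25.5336


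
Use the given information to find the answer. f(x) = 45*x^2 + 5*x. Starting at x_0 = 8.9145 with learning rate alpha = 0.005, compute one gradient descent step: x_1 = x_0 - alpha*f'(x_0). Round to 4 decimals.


We compute the gradient at x_0 and apply the update.
f'(x) = 90*x + 5
f'(8.9145) = 90*8.9145 + 5 = 807.305
x_1 = 8.9145 - 0.005*807.305 = 4.878


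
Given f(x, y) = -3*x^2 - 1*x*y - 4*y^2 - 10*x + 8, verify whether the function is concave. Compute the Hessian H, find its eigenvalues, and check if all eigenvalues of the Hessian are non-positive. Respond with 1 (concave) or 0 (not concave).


The Hessian of f(x,y) = -3*x^2 - 1*x*y - 4*y^2 - 10*x + 8 is:
H = [[-6, -1], [-1, -8]]
Trace = -6 - 8 = -14
Determinant = -6*-8 - (-1)^2 = 47
Discriminant = (-14)^2 - 4*47 = 8.0
Eigenvalues: lambda_1 = -8.4142, lambda_2 = -5.5858
The function is concave.

1


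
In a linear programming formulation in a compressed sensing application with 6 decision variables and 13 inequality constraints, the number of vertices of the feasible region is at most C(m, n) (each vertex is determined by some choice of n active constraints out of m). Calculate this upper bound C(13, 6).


Each vertex corresponds to some choice of n active constraints out of m, so the number of vertices is at most C(m, n) = m! / (n!(m-n)!).
m = 13, n = 6
Numerator: 13 * 12 * 11 * 10 * 9 * 8
Denominator: 6! = 720
C(13, 6) = 1716


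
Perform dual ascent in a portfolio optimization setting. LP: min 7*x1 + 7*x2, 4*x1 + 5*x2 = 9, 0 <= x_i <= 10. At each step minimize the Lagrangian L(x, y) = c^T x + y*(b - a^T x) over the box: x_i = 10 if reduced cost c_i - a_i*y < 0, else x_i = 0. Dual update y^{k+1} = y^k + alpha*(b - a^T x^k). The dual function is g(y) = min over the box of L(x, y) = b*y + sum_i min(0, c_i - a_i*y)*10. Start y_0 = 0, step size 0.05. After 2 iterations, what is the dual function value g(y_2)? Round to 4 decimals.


Dual ascent for LP: min 7*x1 + 7*x2, 4*x1 + 5*x2 = 9, 0 <= x_i <= 10
Step 1: y^k = 0.0, reduced costs: (7.0, 7.0)
  x^k = (0.0, 0.0), subgradient = b - a^T x = 9.0
  y^{k+1} = 0.0 + 0.05*9.0 = 0.45
Step 2: y^k = 0.45, reduced costs: (5.2, 4.75)
  x^k = (0.0, 0.0), subgradient = b - a^T x = 9.0
  y^{k+1} = 0.45 + 0.05*9.0 = 0.9
Dual objective at y_2 = 0.9: reduced costs (3.4, 2.5), box minimizer x = (0.0, 0.0)
g(y_2) = b*y + (c1 - a1*y)*x1 + (c2 - a2*y)*x2 = 9*0.9 + 3.4*0.0 + 2.5*0.0 = 8.1 + 0.0 + 0.0 = 8.1


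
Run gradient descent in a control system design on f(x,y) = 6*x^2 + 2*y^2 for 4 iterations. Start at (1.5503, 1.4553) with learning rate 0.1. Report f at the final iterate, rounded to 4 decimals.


Gradient descent on f(x,y) = 6*x^2 + 2*y^2.
Starting point: (1.5503, 1.4553), alpha = 0.1
Step 1: grad_x = 2*6*1.5503 = 18.6036, grad_y = 2*2*1.4553 = 5.8212
  x_1 = 1.5503 - 0.1*18.6036 = -0.3101
  y_1 = 1.4553 - 0.1*5.8212 = 0.8732
Step 2: grad_x = 2*6*-0.3101 = -3.7207, grad_y = 2*2*0.8732 = 3.4927
  x_2 = -0.3101 - 0.1*-3.7207 = 0.062
  y_2 = 0.8732 - 0.1*3.4927 = 0.5239
Step 3: grad_x = 2*6*0.062 = 0.7441, grad_y = 2*2*0.5239 = 2.0956
  x_3 = 0.062 - 0.1*0.7441 = -0.0124
  y_3 = 0.5239 - 0.1*2.0956 = 0.3143
Step 4: grad_x = 2*6*-0.0124 = -0.1488, grad_y = 2*2*0.3143 = 1.2574
  x_4 = -0.0124 - 0.1*-0.1488 = 0.0025
  y_4 = 0.3143 - 0.1*1.2574 = 0.1886
f(0.0025, 0.1886) = 6*0.0025^2 + 2*0.1886^2 = 0.0712


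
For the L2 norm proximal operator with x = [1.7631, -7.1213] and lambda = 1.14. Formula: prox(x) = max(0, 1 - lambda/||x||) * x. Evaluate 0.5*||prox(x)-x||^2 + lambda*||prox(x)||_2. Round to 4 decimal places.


Step 1: Compute ||x||.
||x|| = 7.3363
Step 2: Compute scaling factor.
scale = max(0, 1 - 1.14/7.3363) = 0.8446
Step 3: prox(x) = [1.4891, -6.0147]
||prox(x)|| = 6.1963
Step 4: Proximal objective.
0.5*||prox-x||^2 = 0.6498
lambda*||prox|| = 7.0638
Total = 7.7136


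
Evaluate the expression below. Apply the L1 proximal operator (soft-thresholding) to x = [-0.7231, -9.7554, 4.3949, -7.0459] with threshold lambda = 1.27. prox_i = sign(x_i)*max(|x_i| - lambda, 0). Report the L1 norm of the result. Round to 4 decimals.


Soft-thresholding with lambda = 1.27:
prox(-0.7231) = sign(-0.7231)*max(|-0.7231| - 1.27, 0) = 0.0
prox(-9.7554) = sign(-9.7554)*max(|-9.7554| - 1.27, 0) = -8.4854
prox(4.3949) = sign(4.3949)*max(|4.3949| - 1.27, 0) = 3.1249
prox(-7.0459) = sign(-7.0459)*max(|-7.0459| - 1.27, 0) = -5.7759
prox(x) = [0.0, -8.4854, 3.1249, -5.7759]
||prox(x)||_1 = 0.0 + 8.4854 + 3.1249 + 5.7759 = 17.3862


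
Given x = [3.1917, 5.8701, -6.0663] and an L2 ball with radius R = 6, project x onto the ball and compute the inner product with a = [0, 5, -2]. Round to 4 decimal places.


Step 1: Compute ||x|| (intermediates to 6 decimals).
||x|| = sqrt(3.1917^2 + 5.8701^2 + (-6.0663)^2) = 9.024689
Step 2: Project.
Since ||x|| > R, scale = R/||x|| = 6/9.024689 = 0.664843, proj(x) = scale * x
proj(x) = [2.121979, 3.902695, -4.033137]
Step 3: Dot product.
a^T * proj(x) = 0*2.121979 + 5*3.902695 - 2*(-4.033137) = 27.5797


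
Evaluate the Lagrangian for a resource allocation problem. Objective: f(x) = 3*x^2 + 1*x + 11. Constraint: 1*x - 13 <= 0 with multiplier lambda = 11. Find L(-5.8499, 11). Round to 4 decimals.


Step 1: Evaluate f(x).
f(-5.8499) = 3*(-5.8499)^2 + 1*(-5.8499) + 11 = 107.8141
Step 2: Evaluate g(x).
g(-5.8499) = 1*-5.8499 - 13 = -18.8499
Step 3: Compute Lagrangian.
L = 107.8141 + 11*-18.8499 = -99.5348


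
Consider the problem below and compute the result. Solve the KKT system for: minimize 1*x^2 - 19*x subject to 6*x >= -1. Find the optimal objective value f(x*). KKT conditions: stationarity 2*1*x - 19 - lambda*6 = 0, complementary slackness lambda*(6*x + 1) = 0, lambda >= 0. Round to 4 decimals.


Step 1: Try lambda = 0 (constraint inactive).
Stationarity: 2*1*x - 19 = 0
x* = 19/(2*1) = 9.5
Check constraint: 6*9.5 = 57.0 >= -1 -- satisfied.
Step 2: Compute optimal value.
f(x*) = 1*9.5^2 - 19*9.5 = -90.25


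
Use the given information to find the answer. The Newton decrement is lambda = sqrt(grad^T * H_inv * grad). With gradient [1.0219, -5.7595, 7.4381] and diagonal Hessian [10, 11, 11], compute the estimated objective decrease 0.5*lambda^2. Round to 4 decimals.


Step 1: H is diagonal, so H^(-1) * g = [0.1022, -0.5236, 0.6762].
Step 2: g^T H^(-1) g = sum_i g_i^2 / H_ii
  = (1.0219)^2/10 + (-5.7595)^2/11 + (7.4381)^2/11
  = 0.1044 + 3.0156 + 5.0296 = 8.1496
Step 3: Objective decrease = 0.5 * g^T H^(-1) g = 4.0748


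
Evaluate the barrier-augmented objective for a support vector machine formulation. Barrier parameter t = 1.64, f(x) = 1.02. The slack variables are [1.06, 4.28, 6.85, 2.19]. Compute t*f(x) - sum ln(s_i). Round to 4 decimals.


Step 1: Compute log-barrier.
ln values: [0.0583, 1.454, 1.9242, 0.7839]
phi = -(0.0583 + 1.454 + 1.9242 + 0.7839) = -4.2204
Step 2: Compute augmented objective.
t*f(x) = 1.64*1.02 = 1.6728
Total = 1.6728 - 4.2204 = -2.5476


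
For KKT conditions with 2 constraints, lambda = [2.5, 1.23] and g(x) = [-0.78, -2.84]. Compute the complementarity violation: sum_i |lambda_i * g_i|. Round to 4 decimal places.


KKT complementary slackness check:
lambda_1 * g_1 = 2.5 * -0.78 = -1.95
lambda_2 * g_2 = 1.23 * -2.84 = -3.4932
Total violation = 1.95 + 3.4932 = 5.4432


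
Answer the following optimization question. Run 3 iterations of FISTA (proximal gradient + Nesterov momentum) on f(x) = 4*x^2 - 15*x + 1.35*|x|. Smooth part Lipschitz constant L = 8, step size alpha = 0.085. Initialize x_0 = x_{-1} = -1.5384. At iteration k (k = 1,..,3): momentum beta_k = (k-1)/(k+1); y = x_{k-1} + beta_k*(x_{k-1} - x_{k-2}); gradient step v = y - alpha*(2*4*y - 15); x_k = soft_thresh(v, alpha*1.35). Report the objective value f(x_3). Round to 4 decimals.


FISTA on f(x) = 4*x^2 - 15*x + 1.35*|x|
L = 8, alpha = 0.085
Iteration 1: beta = 0.0, y = -1.5384 + 0.0*(-1.5384 + 1.5384) = -1.5384
  grad(y) = -27.3072, v = y - alpha*grad = 0.7827
  prox(v) = soft_thresh(0.7827, 0.1148) = 0.668
Iteration 2: beta = 0.3333, y = 0.668 + 0.3333*(0.668 + 1.5384) = 1.4034
  grad(y) = -3.7727, v = y - alpha*grad = 1.7241
  prox(v) = soft_thresh(1.7241, 0.1148) = 1.6093
Iteration 3: beta = 0.5, y = 1.6093 + 0.5*(1.6093 - 0.668) = 2.08
  grad(y) = 1.6403, v = y - alpha*grad = 1.9406
  prox(v) = soft_thresh(1.9406, 0.1148) = 1.8259
f(x_3) = 4*1.8259^2 - 15*1.8259 + 1.35*|1.8259| = -11.5879


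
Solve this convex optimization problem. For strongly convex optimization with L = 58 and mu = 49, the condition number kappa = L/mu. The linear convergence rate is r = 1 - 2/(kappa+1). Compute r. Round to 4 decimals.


Step 1: Compute the condition number.
kappa = L/mu = 58/49 = 1.1837
Step 2: Compute the convergence rate.
r = 1 - 2/(kappa + 1) = 1 - 2*mu/(L + mu) = (L - mu)/(L + mu) = 9/107 = 0.0841


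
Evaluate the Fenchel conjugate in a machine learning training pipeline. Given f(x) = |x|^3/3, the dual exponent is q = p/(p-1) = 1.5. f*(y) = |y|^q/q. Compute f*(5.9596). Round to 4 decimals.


The conjugate exponent q satisfies 1/p + 1/q = 1.
p = 3, so q = 3/(3 - 1) = 1.5
|y|^q = 5.9596^1.5 = 14.5487
f*(5.9596) = 14.5487 / 1.5 = 9.6992


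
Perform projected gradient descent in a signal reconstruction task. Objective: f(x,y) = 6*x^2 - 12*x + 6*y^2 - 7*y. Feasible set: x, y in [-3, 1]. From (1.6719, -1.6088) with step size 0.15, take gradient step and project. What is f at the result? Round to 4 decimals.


Step 1: Compute gradient at (1.6719, -1.6088).
grad_x = 2*6*1.6719 - 12 = 8.0628
grad_y = 2*6*-1.6088 - 7 = -26.3056
Step 2: Gradient step.
x_raw = 1.6719 - 0.15*8.0628 = 0.4625
y_raw = -1.6088 - 0.15*-26.3056 = 2.337
Step 3: Project onto [-3, 1].
x_proj = clip(0.4625) = 0.4625
y_proj = clip(2.337) = 1.0
Step 4: Evaluate f.
f(0.4625, 1.0) = -5.2664


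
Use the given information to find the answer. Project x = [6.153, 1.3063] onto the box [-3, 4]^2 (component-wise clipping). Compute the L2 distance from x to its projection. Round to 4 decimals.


Project each component onto [-3, 4].
clip(6.153) = 4.0, clip(1.3063) = 1.3063
Projection = [4.0, 1.3063]
Squared diffs: [4.6354, 0.0]
Distance = sqrt(4.6354) = 2.153


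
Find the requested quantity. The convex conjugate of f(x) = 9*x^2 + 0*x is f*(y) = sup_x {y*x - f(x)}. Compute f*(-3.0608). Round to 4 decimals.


f*(y) = sup_x {y*x - a*x^2 - b*x} = sup_x {(y-b)*x - a*x^2}
FOC: (y - b) - 2a*x = 0 => x* = (y - b)/(2a)
x* = (-3.0608 - 0)/(2*9) = -0.17
f*(-3.0608) = (y-b)^2/(4a) = (-3.0608 - 0)^2/(4*9)
= 9.3685/36 = 0.2602


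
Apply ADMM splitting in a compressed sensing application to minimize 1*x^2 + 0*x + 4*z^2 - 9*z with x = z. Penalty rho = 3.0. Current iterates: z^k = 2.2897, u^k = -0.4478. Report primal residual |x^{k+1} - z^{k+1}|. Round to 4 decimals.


ADMM iteration with rho = 3.0, z^k = 2.2897, u^k = -0.4478
Step 1: x-update.
Minimize 1*x^2 + 0*x + (3.0/2)*(x - 2.2897 - 0.4478)^2
FOC: (2*1 + 3.0)*x = 0 + 3.0*(2.2897 + 0.4478)
x^{k+1} = 1.6425
Step 2: z-update.
Minimize 4*z^2 - 9*z + (3.0/2)*(1.6425 - z - 0.4478)^2
FOC: (2*4 + 3.0)*z = 9 + 3.0*(1.6425 - 0.4478)
z^{k+1} = 1.144
Step 3: u-update.
u^{k+1} = -0.4478 + 1.6425 - 1.144 = 0.0507
Step 4: Primal residual = |1.6425 - 1.144| = 0.4985


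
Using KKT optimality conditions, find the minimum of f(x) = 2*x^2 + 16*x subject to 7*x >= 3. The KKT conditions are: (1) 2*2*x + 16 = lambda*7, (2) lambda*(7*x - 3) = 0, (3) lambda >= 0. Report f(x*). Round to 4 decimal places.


Step 1: Try lambda = 0 (constraint inactive).
x_unc = -16/(2*2) = -4.0
Check: 7*-4.0 = -28.0 < 3 -- violated!
Step 2: Constraint must be active: 7*x = 3
x* = 3/7 = 0.4286 (rounded; the exact value 3/7 is used below)
lambda = (2*2*(3/7) + 16)/7 = 2.5306
Step 3: Compute optimal value.
f(x*) = 2*(3/7)^2 + 16*(3/7) = 7.2245


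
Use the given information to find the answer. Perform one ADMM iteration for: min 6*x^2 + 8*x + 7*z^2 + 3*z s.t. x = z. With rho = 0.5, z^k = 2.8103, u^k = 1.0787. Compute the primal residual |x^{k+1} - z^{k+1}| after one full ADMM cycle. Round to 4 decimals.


ADMM iteration with rho = 0.5, z^k = 2.8103, u^k = 1.0787
Step 1: x-update.
Minimize 6*x^2 + 8*x + (0.5/2)*(x - 2.8103 + 1.0787)^2
FOC: (2*6 + 0.5)*x = -8 + 0.5*(2.8103 - 1.0787)
x^{k+1} = -0.5707
Step 2: z-update.
Minimize 7*z^2 + 3*z + (0.5/2)*(-0.5707 - z + 1.0787)^2
FOC: (2*7 + 0.5)*z = -3 + 0.5*(-0.5707 + 1.0787)
z^{k+1} = -0.1894
Step 3: u-update.
u^{k+1} = 1.0787 - 0.5707 + 0.1894 = 0.6973
Step 4: Primal residual = |-0.5707 + 0.1894| = 0.3814


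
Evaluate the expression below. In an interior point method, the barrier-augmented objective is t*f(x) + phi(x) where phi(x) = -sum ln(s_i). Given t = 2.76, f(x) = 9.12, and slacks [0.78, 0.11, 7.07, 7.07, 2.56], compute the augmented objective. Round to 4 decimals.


Step 1: Compute log-barrier.
ln values: [-0.2485, -2.2073, 1.9559, 1.9559, 0.94]
phi = -(-0.2485 - 2.2073 + 1.9559 + 1.9559 + 0.94) = -2.396
Step 2: Compute augmented objective.
t*f(x) = 2.76*9.12 = 25.1712
Total = 25.1712 - 2.396 = 22.7752


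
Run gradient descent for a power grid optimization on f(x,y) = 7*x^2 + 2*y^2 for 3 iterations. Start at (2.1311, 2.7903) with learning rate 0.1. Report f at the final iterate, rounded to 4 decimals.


Gradient descent on f(x,y) = 7*x^2 + 2*y^2.
Starting point: (2.1311, 2.7903), alpha = 0.1
Step 1: grad_x = 2*7*2.1311 = 29.8354, grad_y = 2*2*2.7903 = 11.1612
  x_1 = 2.1311 - 0.1*29.8354 = -0.8524
  y_1 = 2.7903 - 0.1*11.1612 = 1.6742
Step 2: grad_x = 2*7*-0.8524 = -11.9342, grad_y = 2*2*1.6742 = 6.6967
  x_2 = -0.8524 - 0.1*-11.9342 = 0.341
  y_2 = 1.6742 - 0.1*6.6967 = 1.0045
Step 3: grad_x = 2*7*0.341 = 4.7737, grad_y = 2*2*1.0045 = 4.018
  x_3 = 0.341 - 0.1*4.7737 = -0.1364
  y_3 = 1.0045 - 0.1*4.018 = 0.6027
f(-0.1364, 0.6027) = 7*(-0.1364)^2 + 2*0.6027^2 = 0.8567


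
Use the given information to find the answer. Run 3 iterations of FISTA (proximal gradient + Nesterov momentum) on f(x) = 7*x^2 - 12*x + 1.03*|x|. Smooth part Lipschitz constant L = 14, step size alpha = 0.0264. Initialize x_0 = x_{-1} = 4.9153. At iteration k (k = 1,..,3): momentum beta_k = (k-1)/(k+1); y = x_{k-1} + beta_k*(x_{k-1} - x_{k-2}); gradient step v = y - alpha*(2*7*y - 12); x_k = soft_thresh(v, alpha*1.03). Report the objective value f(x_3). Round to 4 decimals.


FISTA on f(x) = 7*x^2 - 12*x + 1.03*|x|
L = 14, alpha = 0.0264
Iteration 1: beta = 0.0, y = 4.9153 + 0.0*(4.9153 - 4.9153) = 4.9153
  grad(y) = 56.8142, v = y - alpha*grad = 3.4154
  prox(v) = soft_thresh(3.4154, 0.0272) = 3.3882
Iteration 2: beta = 0.3333, y = 3.3882 + 0.3333*(3.3882 - 4.9153) = 2.8792
  grad(y) = 28.3086, v = y - alpha*grad = 2.1318
  prox(v) = soft_thresh(2.1318, 0.0272) = 2.1046
Iteration 3: beta = 0.5, y = 2.1046 + 0.5*(2.1046 - 3.3882) = 1.4629
  grad(y) = 8.4801, v = y - alpha*grad = 1.239
  prox(v) = soft_thresh(1.239, 0.0272) = 1.2118
f(x_3) = 7*1.2118^2 - 12*1.2118 + 1.03*|1.2118| = -3.0143


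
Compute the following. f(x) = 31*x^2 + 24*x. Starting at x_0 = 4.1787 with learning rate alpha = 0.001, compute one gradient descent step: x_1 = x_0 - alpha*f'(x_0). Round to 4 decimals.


We compute the gradient at x_0 and apply the update.
f'(x) = 62*x + 24
f'(4.1787) = 62*4.1787 + 24 = 283.0794
x_1 = 4.1787 - 0.001*283.0794 = 3.8956


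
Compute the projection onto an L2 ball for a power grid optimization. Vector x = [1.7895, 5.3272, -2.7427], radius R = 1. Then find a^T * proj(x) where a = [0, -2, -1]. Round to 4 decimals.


Step 1: Compute ||x|| (intermediates to 6 decimals).
||x|| = sqrt(1.7895^2 + 5.3272^2 + (-2.7427)^2) = 6.253301
Step 2: Project.
Since ||x|| > R, scale = R/||x|| = 1/6.253301 = 0.159916, proj(x) = scale * x
proj(x) = [0.28617, 0.851905, -0.438602]
Step 3: Dot product.
a^T * proj(x) = 0*0.28617 - 2*0.851905 - 1*(-0.438602) = -1.2652


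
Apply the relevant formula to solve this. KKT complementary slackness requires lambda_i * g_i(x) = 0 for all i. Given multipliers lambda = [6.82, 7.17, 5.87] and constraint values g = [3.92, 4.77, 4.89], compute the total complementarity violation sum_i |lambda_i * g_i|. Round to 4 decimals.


KKT complementary slackness check:
lambda_1 * g_1 = 6.82 * 3.92 = 26.7344
lambda_2 * g_2 = 7.17 * 4.77 = 34.2009
lambda_3 * g_3 = 5.87 * 4.89 = 28.7043
Total violation = 26.7344 + 34.2009 + 28.7043 = 89.6396


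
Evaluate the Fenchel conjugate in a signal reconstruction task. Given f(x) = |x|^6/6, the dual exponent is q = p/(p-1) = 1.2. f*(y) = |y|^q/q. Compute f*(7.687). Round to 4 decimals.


The conjugate exponent q satisfies 1/p + 1/q = 1.
p = 6, so q = 6/(6 - 1) = 1.2
|y|^q = 7.687^1.2 = 11.5587
f*(7.687) = 11.5587 / 1.2 = 9.6322


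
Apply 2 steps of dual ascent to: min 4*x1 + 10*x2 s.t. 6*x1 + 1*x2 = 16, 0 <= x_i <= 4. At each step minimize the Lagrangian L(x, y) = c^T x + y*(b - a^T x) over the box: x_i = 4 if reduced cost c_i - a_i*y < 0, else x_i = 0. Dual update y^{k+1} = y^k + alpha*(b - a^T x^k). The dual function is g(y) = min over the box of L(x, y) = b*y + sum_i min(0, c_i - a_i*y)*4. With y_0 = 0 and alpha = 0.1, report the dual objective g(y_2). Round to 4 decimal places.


Dual ascent for LP: min 4*x1 + 10*x2, 6*x1 + 1*x2 = 16, 0 <= x_i <= 4
Step 1: y^k = 0.0, reduced costs: (4.0, 10.0)
  x^k = (0.0, 0.0), subgradient = b - a^T x = 16.0
  y^{k+1} = 0.0 + 0.1*16.0 = 1.6
Step 2: y^k = 1.6, reduced costs: (-5.6, 8.4)
  x^k = (4.0, 0.0), subgradient = b - a^T x = -8.0
  y^{k+1} = 1.6 + 0.1*-8.0 = 0.8
Dual objective at y_2 = 0.8: reduced costs (-0.8, 9.2), box minimizer x = (4.0, 0.0)
g(y_2) = b*y + (c1 - a1*y)*x1 + (c2 - a2*y)*x2 = 16*0.8 + (-0.8)*4.0 + 9.2*0.0 = 12.8 - 3.2 + 0.0 = 9.6


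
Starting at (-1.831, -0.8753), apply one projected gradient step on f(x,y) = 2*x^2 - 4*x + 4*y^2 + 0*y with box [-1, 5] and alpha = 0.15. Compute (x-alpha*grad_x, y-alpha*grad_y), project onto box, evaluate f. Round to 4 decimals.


Step 1: Compute gradient at (-1.831, -0.8753).
grad_x = 2*2*-1.831 - 4 = -11.324
grad_y = 2*4*-0.8753 + 0 = -7.0024
Step 2: Gradient step.
x_raw = -1.831 - 0.15*-11.324 = -0.1324
y_raw = -0.8753 - 0.15*-7.0024 = 0.1751
Step 3: Project onto [-1, 5].
x_proj = clip(-0.1324) = -0.1324
y_proj = clip(0.1751) = 0.1751
Step 4: Evaluate f.
f(-0.1324, 0.1751) = 0.6872


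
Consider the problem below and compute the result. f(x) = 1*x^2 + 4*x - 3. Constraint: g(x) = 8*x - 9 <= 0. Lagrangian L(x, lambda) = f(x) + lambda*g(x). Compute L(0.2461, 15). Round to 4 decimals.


Step 1: Evaluate f(x).
f(0.2461) = 1*0.2461^2 + 4*0.2461 - 3 = -1.955
Step 2: Evaluate g(x).
g(0.2461) = 8*0.2461 - 9 = -7.0312
Step 3: Compute Lagrangian.
L = -1.955 + 15*-7.0312 = -107.423


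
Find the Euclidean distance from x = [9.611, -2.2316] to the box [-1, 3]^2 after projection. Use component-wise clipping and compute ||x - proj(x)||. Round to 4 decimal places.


Project each component onto [-1, 3].
clip(9.611) = 3.0, clip(-2.2316) = -1.0
Projection = [3.0, -1.0]
Squared diffs: [43.7053, 1.5168]
Distance = sqrt(45.2221) = 6.7247


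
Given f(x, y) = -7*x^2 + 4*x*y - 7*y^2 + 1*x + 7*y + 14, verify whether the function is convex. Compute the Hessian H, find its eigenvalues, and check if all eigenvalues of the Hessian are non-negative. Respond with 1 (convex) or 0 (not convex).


The Hessian of f(x,y) = -7*x^2 + 4*x*y - 7*y^2 + 1*x + 7*y + 14 is:
H = [[-14, 4], [4, -14]]
Trace = -14 - 14 = -28
Determinant = -14*-14 - (4)^2 = 180
Discriminant = (-28)^2 - 4*180 = 64.0
Eigenvalues: lambda_1 = -18.0, lambda_2 = -10.0
The function is not convex.

0


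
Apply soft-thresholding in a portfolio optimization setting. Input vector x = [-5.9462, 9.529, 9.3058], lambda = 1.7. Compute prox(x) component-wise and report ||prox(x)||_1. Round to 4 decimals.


Soft-thresholding with lambda = 1.7:
prox(-5.9462) = sign(-5.9462)*max(|-5.9462| - 1.7, 0) = -4.2462
prox(9.529) = sign(9.529)*max(|9.529| - 1.7, 0) = 7.829
prox(9.3058) = sign(9.3058)*max(|9.3058| - 1.7, 0) = 7.6058
prox(x) = [-4.2462, 7.829, 7.6058]
||prox(x)||_1 = 4.2462 + 7.829 + 7.6058 = 19.681


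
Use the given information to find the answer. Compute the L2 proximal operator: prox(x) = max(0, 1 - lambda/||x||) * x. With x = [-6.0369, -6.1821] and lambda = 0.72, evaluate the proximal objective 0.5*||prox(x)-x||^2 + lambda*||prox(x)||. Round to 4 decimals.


Step 1: Compute ||x||.
||x|| = 8.6407
Step 2: Compute scaling factor.
scale = max(0, 1 - 0.72/8.6407) = 0.9167
Step 3: prox(x) = [-5.5339, -5.667]
||prox(x)|| = 7.9207
Step 4: Proximal objective.
0.5*||prox-x||^2 = 0.2592
lambda*||prox|| = 5.7029
Total = 5.9621


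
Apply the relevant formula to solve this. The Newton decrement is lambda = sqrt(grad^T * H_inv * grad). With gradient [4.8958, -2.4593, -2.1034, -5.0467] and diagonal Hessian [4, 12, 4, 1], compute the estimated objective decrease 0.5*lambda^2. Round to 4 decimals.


Step 1: H is diagonal, so H^(-1) * g = [1.224, -0.2049, -0.5259, -5.0467].
Step 2: g^T H^(-1) g = sum_i g_i^2 / H_ii
  = (4.8958)^2/4 + (-2.4593)^2/12 + (-2.1034)^2/4 + (-5.0467)^2/1
  = 5.9922 + 0.504 + 1.1061 + 25.4692 = 33.0715
Step 3: Objective decrease = 0.5 * g^T H^(-1) g = 16.5357


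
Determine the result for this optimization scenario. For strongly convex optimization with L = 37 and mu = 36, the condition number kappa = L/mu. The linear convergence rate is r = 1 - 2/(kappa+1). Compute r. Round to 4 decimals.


Step 1: Compute the condition number.
kappa = L/mu = 37/36 = 1.0278
Step 2: Compute the convergence rate.
r = 1 - 2/(kappa + 1) = 1 - 2*mu/(L + mu) = (L - mu)/(L + mu) = 1/73 = 0.0137


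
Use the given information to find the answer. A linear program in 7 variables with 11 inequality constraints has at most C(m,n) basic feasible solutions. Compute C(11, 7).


Each vertex corresponds to some choice of n active constraints out of m, so the number of vertices is at most C(m, n) = m! / (n!(m-n)!).
m = 11, n = 7
Numerator: 11 * 10 * 9 * 8 * 7 * 6 * 5
Denominator: 7! = 5040
C(11, 7) = 330


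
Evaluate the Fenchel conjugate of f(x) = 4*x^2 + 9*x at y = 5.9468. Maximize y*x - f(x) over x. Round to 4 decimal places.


f*(y) = sup_x {y*x - a*x^2 - b*x} = sup_x {(y-b)*x - a*x^2}
FOC: (y - b) - 2a*x = 0 => x* = (y - b)/(2a)
x* = (5.9468 - 9)/(2*4) = -0.3817
f*(5.9468) = (y-b)^2/(4a) = (5.9468 - 9)^2/(4*4)
= 9.322/16 = 0.5826


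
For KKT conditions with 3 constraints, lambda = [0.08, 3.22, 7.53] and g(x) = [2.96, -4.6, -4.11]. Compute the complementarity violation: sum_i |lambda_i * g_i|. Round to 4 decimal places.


KKT complementary slackness check:
lambda_1 * g_1 = 0.08 * 2.96 = 0.2368
lambda_2 * g_2 = 3.22 * -4.6 = -14.812
lambda_3 * g_3 = 7.53 * -4.11 = -30.9483
Total violation = 0.2368 + 14.812 + 30.9483 = 45.9971


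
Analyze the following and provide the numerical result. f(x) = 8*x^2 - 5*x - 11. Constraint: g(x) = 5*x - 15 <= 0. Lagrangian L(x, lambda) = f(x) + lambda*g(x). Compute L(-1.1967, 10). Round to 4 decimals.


Step 1: Evaluate f(x).
f(-1.1967) = 8*(-1.1967)^2 - 5*(-1.1967) - 11 = 6.4402
Step 2: Evaluate g(x).
g(-1.1967) = 5*-1.1967 - 15 = -20.9835
Step 3: Compute Lagrangian.
L = 6.4402 + 10*-20.9835 = -203.3948


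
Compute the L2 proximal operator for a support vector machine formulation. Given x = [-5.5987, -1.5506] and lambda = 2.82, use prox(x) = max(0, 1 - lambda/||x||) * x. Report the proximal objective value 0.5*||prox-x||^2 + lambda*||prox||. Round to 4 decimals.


Step 1: Compute ||x||.
||x|| = 5.8095
Step 2: Compute scaling factor.
scale = max(0, 1 - 2.82/5.8095) = 0.5146
Step 3: prox(x) = [-2.881, -0.7979]
||prox(x)|| = 2.9895
Step 4: Proximal objective.
0.5*||prox-x||^2 = 3.9762
lambda*||prox|| = 8.4304
Total = 12.4065
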